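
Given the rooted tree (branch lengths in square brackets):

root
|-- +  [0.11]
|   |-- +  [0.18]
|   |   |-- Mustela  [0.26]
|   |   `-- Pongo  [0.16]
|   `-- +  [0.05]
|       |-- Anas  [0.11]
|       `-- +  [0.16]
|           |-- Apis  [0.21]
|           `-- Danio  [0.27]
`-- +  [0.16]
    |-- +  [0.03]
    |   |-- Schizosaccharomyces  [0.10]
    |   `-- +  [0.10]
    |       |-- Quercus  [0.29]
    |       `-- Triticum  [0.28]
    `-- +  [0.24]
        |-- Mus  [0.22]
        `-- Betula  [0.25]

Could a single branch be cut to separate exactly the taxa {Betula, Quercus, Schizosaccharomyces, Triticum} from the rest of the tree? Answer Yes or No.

No

The MRCA of the listed taxa subtends ((Schizosaccharomyces,(Quercus,Triticum)),(Mus,Betula)).
That clade also contains Mus, which is not in the proposed group, so the group is not monophyletic.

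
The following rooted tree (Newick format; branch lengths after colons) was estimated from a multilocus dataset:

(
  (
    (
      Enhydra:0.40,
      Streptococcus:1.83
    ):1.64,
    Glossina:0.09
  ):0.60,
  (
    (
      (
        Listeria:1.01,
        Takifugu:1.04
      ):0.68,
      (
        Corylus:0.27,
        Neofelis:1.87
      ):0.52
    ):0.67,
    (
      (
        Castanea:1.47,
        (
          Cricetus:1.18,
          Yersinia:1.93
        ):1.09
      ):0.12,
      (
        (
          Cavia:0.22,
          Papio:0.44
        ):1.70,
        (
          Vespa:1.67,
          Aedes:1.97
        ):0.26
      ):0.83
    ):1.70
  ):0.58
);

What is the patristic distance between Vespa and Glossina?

The path runs Vespa → … → MRCA → … → Glossina; the MRCA is the root of the tree.
Branch lengths along that path: 1.67 + 0.26 + 0.83 + 1.70 + 0.58 + 0.60 + 0.09 = 5.73.

5.73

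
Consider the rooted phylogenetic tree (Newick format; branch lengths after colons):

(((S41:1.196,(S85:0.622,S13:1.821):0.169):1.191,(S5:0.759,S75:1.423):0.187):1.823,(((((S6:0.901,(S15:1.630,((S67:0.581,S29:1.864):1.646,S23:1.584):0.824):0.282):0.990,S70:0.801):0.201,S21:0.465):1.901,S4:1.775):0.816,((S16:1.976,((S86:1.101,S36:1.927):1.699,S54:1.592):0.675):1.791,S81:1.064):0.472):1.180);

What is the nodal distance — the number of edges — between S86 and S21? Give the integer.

The MRCA of S86 and S21 is the node subtending (((((S6,(S15,((S67,S29),S23))),S70),S21),S4),((S16,((S86,S36),S54)),S81)).
From S86 up to that node: 5 branches. From S21 up to the same node: 3 branches. Total: 5 + 3 = 8.

8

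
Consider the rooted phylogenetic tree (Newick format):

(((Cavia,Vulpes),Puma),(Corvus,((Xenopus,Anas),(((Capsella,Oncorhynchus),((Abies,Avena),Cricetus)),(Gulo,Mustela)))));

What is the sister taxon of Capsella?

Oncorhynchus

Capsella attaches to the tree at the node subtending (Capsella,Oncorhynchus).
The other lineage descending from that same node — the sister group — is the single tip Oncorhynchus.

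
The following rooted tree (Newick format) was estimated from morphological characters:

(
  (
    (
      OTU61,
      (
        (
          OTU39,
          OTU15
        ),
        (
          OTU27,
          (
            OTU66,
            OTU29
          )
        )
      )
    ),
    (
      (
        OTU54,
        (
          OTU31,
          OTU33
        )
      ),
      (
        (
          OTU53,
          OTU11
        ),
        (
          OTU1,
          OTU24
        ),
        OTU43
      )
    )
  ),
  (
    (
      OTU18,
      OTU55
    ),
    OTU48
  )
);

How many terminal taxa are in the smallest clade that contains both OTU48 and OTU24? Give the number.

17

The MRCA of OTU48 and OTU24 is the root, so the clade is the entire tree.
That clade contains 17 terminal taxa: OTU1, OTU11, OTU15, OTU18, OTU24, OTU27, OTU29, OTU31, OTU33, OTU39, OTU43, OTU48, OTU53, OTU54, OTU55, OTU61, OTU66.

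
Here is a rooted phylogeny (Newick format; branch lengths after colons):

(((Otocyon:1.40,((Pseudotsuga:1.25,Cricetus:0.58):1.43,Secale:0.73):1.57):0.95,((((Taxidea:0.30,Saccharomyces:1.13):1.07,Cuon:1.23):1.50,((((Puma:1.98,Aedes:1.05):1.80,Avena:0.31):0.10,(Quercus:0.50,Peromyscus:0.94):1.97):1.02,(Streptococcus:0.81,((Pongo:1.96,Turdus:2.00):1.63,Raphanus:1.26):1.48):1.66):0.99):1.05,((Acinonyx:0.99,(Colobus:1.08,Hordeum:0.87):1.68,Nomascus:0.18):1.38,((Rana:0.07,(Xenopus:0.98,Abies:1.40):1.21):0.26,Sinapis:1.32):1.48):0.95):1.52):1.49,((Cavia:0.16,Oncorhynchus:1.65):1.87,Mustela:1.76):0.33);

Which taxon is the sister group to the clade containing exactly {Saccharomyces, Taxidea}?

Cuon

The clade containing exactly {Saccharomyces, Taxidea} attaches to the tree at the node subtending ((Taxidea,Saccharomyces),Cuon).
The other lineage descending from that same node — the sister group — is the single tip Cuon.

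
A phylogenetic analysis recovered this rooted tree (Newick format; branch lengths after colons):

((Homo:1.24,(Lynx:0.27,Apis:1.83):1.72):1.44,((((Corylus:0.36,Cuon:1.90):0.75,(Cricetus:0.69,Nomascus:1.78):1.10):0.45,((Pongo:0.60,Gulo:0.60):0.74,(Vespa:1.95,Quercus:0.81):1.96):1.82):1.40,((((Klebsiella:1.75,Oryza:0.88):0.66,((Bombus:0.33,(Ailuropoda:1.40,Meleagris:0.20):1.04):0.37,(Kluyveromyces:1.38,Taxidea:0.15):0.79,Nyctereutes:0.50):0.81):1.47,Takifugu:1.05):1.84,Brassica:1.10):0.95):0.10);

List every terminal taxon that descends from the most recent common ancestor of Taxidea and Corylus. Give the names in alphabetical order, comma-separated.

Ailuropoda, Bombus, Brassica, Corylus, Cricetus, Cuon, Gulo, Klebsiella, Kluyveromyces, Meleagris, Nomascus, Nyctereutes, Oryza, Pongo, Quercus, Takifugu, Taxidea, Vespa

Tracing Taxidea: it sits inside (Kluyveromyces,Taxidea).
Tracing Corylus: it sits inside (Corylus,Cuon).
The smallest clade enclosing both is ((((Corylus,Cuon),(Cricetus,Nomascus)),((Pongo,Gulo),(Vespa,Quercus))),((((Klebsiella,Oryza),((Bombus,(Ailuropoda,Meleagris)),(Kluyveromyces,Taxidea),Nyctereutes)),Takifugu),Brassica)); the answer is its 18 terminal taxa in alphabetical order.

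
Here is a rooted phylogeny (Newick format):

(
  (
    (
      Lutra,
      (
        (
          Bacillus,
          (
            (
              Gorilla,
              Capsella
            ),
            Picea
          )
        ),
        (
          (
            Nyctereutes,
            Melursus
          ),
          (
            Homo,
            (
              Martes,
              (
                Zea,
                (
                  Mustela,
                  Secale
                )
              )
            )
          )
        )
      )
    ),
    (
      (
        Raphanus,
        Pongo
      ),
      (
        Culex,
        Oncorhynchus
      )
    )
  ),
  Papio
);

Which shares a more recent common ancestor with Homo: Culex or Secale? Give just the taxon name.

Secale

The MRCA of Homo and Secale subtends (Homo,(Martes,(Zea,(Mustela,Secale)))) (5 taxa).
The MRCA of Homo and Culex subtends ((Lutra,((Bacillus,((Gorilla,Capsella),Picea)),((Nyctereutes,Melursus),(Homo,(Martes,(Zea,(Mustela,Secale))))))),((Raphanus,Pongo),(Culex,Oncorhynchus))) (16 taxa).
The first is nested inside the second, so Homo shares a more recent common ancestor with Secale.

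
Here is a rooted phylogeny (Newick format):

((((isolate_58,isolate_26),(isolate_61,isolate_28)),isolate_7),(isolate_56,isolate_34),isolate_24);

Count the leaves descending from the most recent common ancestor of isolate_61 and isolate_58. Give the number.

The MRCA of isolate_61 and isolate_58 is the node subtending ((isolate_58,isolate_26),(isolate_61,isolate_28)).
That clade contains 4 terminal taxa: isolate_26, isolate_28, isolate_58, isolate_61.

4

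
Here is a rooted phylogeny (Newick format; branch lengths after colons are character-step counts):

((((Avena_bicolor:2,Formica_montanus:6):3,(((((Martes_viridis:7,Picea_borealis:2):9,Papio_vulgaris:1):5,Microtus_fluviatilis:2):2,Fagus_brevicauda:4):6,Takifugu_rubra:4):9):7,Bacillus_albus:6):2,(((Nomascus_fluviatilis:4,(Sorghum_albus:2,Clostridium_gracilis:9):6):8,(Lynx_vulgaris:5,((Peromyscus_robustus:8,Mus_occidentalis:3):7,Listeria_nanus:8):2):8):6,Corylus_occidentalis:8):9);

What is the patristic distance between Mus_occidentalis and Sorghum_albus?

The path runs Mus_occidentalis → … → MRCA → … → Sorghum_albus; the MRCA is the node subtending ((Nomascus_fluviatilis,(Sorghum_albus,Clostridium_gracilis)),(Lynx_vulgaris,((Peromyscus_robustus,Mus_occidentalis),Listeria_nanus))).
Branch lengths along that path: 3 + 7 + 2 + 8 + 8 + 6 + 2 = 36.

36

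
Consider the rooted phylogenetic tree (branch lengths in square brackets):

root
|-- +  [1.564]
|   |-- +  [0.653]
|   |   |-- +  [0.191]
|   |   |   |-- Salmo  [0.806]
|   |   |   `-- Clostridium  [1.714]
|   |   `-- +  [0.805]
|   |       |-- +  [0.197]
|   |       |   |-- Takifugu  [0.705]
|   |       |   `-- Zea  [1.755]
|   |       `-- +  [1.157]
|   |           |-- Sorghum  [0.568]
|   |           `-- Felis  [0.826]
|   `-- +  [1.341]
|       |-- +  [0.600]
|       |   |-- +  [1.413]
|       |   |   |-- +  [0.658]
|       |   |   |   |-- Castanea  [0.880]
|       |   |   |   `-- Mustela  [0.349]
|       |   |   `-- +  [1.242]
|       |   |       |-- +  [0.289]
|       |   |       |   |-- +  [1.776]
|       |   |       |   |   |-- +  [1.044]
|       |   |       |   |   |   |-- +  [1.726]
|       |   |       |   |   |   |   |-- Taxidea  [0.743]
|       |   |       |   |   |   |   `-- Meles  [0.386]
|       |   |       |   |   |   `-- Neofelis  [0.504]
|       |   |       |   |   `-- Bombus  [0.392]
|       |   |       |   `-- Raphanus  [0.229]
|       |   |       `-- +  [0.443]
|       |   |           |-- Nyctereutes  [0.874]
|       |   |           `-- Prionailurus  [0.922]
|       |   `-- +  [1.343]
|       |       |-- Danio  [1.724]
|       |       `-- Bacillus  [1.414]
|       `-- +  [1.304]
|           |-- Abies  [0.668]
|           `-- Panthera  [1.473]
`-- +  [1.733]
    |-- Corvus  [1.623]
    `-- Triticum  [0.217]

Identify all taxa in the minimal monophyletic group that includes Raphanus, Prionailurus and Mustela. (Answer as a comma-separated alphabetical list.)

Tracing Raphanus: it sits inside ((((Taxidea,Meles),Neofelis),Bombus),Raphanus).
Tracing Prionailurus: it sits inside (Nyctereutes,Prionailurus).
Tracing Mustela: it sits inside (Castanea,Mustela).
The smallest clade enclosing all 3 is ((Castanea,Mustela),(((((Taxidea,Meles),Neofelis),Bombus),Raphanus),(Nyctereutes,Prionailurus))); the answer is its 9 terminal taxa in alphabetical order.

Bombus, Castanea, Meles, Mustela, Neofelis, Nyctereutes, Prionailurus, Raphanus, Taxidea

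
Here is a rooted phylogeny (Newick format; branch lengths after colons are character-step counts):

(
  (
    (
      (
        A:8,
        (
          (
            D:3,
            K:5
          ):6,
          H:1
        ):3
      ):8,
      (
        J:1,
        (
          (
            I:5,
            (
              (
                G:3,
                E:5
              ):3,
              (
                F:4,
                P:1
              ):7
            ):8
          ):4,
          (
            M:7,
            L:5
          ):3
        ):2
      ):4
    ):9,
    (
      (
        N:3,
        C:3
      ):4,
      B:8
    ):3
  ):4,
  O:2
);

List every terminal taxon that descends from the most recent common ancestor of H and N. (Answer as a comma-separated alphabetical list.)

A, B, C, D, E, F, G, H, I, J, K, L, M, N, P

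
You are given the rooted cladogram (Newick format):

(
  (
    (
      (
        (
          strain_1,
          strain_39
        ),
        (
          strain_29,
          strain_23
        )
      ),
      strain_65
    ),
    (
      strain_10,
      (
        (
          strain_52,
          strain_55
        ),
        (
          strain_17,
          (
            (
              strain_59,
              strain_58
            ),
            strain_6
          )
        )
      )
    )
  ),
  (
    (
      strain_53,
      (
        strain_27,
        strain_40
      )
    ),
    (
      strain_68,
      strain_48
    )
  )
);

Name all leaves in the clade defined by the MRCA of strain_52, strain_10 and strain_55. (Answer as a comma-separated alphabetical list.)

Tracing strain_52: it sits inside (strain_52,strain_55).
Tracing strain_10: it sits inside (strain_10,((strain_52,strain_55),(strain_17,((strain_59,strain_58),strain_6)))).
Tracing strain_55: it sits inside (strain_52,strain_55).
The smallest clade enclosing all 3 is (strain_10,((strain_52,strain_55),(strain_17,((strain_59,strain_58),strain_6)))); the answer is its 7 terminal taxa in alphabetical order.

strain_10, strain_17, strain_52, strain_55, strain_58, strain_59, strain_6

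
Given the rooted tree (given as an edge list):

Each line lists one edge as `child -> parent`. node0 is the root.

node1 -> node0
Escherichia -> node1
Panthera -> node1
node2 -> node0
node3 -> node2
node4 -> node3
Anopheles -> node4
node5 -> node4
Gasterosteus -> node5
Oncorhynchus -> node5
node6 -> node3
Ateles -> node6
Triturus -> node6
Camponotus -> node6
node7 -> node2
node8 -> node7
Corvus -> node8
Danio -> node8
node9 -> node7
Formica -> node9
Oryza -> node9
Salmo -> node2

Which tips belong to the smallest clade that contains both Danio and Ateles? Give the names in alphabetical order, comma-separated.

Tracing Danio: it sits inside (Corvus,Danio).
Tracing Ateles: it sits inside (Ateles,Triturus,Camponotus).
The smallest clade enclosing both is (((Anopheles,(Gasterosteus,Oncorhynchus)),(Ateles,Triturus,Camponotus)),((Corvus,Danio),(Formica,Oryza)),Salmo); the answer is its 11 terminal taxa in alphabetical order.

Anopheles, Ateles, Camponotus, Corvus, Danio, Formica, Gasterosteus, Oncorhynchus, Oryza, Salmo, Triturus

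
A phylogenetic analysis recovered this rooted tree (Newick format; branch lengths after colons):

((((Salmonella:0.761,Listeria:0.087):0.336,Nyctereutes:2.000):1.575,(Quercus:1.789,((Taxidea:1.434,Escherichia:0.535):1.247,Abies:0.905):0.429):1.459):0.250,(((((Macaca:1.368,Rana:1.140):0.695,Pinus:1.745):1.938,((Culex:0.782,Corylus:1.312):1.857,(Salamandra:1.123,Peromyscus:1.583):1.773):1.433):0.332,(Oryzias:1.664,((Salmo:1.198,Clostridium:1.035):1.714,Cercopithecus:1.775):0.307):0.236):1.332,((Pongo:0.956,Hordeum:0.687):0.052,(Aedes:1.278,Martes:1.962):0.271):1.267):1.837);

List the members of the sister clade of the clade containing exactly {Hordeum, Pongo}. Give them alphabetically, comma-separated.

Aedes, Martes

The clade containing exactly {Hordeum, Pongo} attaches to the tree at the node subtending ((Pongo,Hordeum),(Aedes,Martes)).
The other lineage descending from that same node — the sister group — is (Aedes,Martes); its 2 tips in alphabetical order are the answer.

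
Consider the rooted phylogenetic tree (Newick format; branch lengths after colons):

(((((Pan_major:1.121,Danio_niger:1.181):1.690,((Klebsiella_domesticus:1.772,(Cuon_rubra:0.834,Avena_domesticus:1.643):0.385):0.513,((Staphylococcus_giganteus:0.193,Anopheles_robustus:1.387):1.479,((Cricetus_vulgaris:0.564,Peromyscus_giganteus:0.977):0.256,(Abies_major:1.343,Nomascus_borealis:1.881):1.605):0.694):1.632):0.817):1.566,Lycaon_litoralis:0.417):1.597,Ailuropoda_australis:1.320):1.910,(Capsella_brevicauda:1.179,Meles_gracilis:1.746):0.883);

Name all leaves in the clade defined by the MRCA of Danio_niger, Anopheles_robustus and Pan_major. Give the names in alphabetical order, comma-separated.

Abies_major, Anopheles_robustus, Avena_domesticus, Cricetus_vulgaris, Cuon_rubra, Danio_niger, Klebsiella_domesticus, Nomascus_borealis, Pan_major, Peromyscus_giganteus, Staphylococcus_giganteus

Tracing Danio_niger: it sits inside (Pan_major,Danio_niger).
Tracing Anopheles_robustus: it sits inside (Staphylococcus_giganteus,Anopheles_robustus).
Tracing Pan_major: it sits inside (Pan_major,Danio_niger).
The smallest clade enclosing all 3 is ((Pan_major,Danio_niger),((Klebsiella_domesticus,(Cuon_rubra,Avena_domesticus)),((Staphylococcus_giganteus,Anopheles_robustus),((Cricetus_vulgaris,Peromyscus_giganteus),(Abies_major,Nomascus_borealis))))); the answer is its 11 terminal taxa in alphabetical order.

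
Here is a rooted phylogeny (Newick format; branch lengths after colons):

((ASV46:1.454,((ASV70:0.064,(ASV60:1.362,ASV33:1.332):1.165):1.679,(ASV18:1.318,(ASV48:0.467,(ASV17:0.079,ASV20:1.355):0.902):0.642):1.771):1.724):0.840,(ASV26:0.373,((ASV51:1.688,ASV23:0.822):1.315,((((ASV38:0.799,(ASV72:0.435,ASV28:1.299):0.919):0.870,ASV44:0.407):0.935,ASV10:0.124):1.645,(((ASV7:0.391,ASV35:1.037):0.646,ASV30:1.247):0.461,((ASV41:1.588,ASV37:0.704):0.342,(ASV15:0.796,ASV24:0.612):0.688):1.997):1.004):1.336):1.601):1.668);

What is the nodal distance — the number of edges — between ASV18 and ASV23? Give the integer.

8

The MRCA of ASV18 and ASV23 is the root of the tree.
From ASV18 up to that node: 4 branches. From ASV23 up to the same node: 4 branches. Total: 4 + 4 = 8.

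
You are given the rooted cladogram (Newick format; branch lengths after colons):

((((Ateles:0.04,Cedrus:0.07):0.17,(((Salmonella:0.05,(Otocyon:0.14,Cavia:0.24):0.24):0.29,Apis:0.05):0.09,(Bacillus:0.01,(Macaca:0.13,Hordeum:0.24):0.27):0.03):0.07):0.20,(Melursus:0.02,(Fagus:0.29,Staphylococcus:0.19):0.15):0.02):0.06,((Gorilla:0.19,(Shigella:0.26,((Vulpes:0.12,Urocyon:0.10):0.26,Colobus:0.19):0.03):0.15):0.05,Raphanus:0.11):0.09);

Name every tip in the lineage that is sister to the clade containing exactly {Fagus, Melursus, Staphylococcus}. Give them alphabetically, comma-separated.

Apis, Ateles, Bacillus, Cavia, Cedrus, Hordeum, Macaca, Otocyon, Salmonella

The clade containing exactly {Fagus, Melursus, Staphylococcus} attaches to the tree at the node subtending (((Ateles,Cedrus),(((Salmonella,(Otocyon,Cavia)),Apis),(Bacillus,(Macaca,Hordeum)))),(Melursus,(Fagus,Staphylococcus))).
The other lineage descending from that same node — the sister group — is ((Ateles,Cedrus),(((Salmonella,(Otocyon,Cavia)),Apis),(Bacillus,(Macaca,Hordeum)))); its 9 tips in alphabetical order are the answer.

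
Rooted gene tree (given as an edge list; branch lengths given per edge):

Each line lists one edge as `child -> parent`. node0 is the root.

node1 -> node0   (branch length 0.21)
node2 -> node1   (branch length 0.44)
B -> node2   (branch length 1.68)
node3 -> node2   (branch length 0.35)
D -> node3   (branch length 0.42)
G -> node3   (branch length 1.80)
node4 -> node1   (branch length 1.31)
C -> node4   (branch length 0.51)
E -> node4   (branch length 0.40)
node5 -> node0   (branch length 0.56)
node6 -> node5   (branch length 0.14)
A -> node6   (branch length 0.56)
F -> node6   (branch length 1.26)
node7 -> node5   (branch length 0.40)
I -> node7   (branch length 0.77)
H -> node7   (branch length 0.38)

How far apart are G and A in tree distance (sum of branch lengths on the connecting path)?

The path runs G → … → MRCA → … → A; the MRCA is the root of the tree.
Branch lengths along that path: 1.80 + 0.35 + 0.44 + 0.21 + 0.56 + 0.14 + 0.56 = 4.06.

4.06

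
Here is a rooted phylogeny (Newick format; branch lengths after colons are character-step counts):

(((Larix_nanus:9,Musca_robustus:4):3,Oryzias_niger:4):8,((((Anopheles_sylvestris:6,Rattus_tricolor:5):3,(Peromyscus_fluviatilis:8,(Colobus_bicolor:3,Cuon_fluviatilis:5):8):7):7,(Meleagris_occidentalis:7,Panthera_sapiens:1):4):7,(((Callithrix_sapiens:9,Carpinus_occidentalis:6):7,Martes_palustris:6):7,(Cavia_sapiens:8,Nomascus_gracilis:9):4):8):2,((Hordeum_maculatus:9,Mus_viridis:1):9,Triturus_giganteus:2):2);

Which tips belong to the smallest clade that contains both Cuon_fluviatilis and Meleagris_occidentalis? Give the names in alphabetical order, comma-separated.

Tracing Cuon_fluviatilis: it sits inside (Colobus_bicolor,Cuon_fluviatilis).
Tracing Meleagris_occidentalis: it sits inside (Meleagris_occidentalis,Panthera_sapiens).
The smallest clade enclosing both is (((Anopheles_sylvestris,Rattus_tricolor),(Peromyscus_fluviatilis,(Colobus_bicolor,Cuon_fluviatilis))),(Meleagris_occidentalis,Panthera_sapiens)); the answer is its 7 terminal taxa in alphabetical order.

Anopheles_sylvestris, Colobus_bicolor, Cuon_fluviatilis, Meleagris_occidentalis, Panthera_sapiens, Peromyscus_fluviatilis, Rattus_tricolor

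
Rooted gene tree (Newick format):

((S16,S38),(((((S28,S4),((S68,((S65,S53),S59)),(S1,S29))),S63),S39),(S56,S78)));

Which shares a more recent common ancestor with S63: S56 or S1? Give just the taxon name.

The MRCA of S63 and S1 subtends (((S28,S4),((S68,((S65,S53),S59)),(S1,S29))),S63) (9 taxa).
The MRCA of S63 and S56 subtends (((((S28,S4),((S68,((S65,S53),S59)),(S1,S29))),S63),S39),(S56,S78)) (12 taxa).
The first is nested inside the second, so S63 shares a more recent common ancestor with S1.

S1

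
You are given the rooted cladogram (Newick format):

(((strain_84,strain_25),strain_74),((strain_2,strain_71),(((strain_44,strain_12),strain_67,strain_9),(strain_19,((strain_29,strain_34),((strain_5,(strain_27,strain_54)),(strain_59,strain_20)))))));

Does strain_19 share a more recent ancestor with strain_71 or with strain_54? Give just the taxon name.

The MRCA of strain_19 and strain_54 subtends (strain_19,((strain_29,strain_34),((strain_5,(strain_27,strain_54)),(strain_59,strain_20)))) (8 taxa).
The MRCA of strain_19 and strain_71 subtends ((strain_2,strain_71),(((strain_44,strain_12),strain_67,strain_9),(strain_19,((strain_29,strain_34),((strain_5,(strain_27,strain_54)),(strain_59,strain_20)))))) (14 taxa).
The first is nested inside the second, so strain_19 shares a more recent common ancestor with strain_54.

strain_54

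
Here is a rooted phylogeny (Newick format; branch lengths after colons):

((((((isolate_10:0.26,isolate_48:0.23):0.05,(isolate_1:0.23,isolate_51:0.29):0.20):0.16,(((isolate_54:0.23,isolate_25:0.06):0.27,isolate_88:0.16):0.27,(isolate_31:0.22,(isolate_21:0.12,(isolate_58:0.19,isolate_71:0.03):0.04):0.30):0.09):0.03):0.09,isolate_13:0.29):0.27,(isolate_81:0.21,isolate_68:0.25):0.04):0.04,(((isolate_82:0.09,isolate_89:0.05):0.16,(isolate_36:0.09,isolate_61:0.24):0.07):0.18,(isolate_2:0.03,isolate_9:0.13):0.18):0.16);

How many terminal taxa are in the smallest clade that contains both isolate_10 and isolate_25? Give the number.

The MRCA of isolate_10 and isolate_25 is the node subtending (((isolate_10,isolate_48),(isolate_1,isolate_51)),(((isolate_54,isolate_25),isolate_88),(isolate_31,(isolate_21,(isolate_58,isolate_71))))).
That clade contains 11 terminal taxa: isolate_1, isolate_10, isolate_21, isolate_25, isolate_31, isolate_48, isolate_51, isolate_54, isolate_58, isolate_71, isolate_88.

11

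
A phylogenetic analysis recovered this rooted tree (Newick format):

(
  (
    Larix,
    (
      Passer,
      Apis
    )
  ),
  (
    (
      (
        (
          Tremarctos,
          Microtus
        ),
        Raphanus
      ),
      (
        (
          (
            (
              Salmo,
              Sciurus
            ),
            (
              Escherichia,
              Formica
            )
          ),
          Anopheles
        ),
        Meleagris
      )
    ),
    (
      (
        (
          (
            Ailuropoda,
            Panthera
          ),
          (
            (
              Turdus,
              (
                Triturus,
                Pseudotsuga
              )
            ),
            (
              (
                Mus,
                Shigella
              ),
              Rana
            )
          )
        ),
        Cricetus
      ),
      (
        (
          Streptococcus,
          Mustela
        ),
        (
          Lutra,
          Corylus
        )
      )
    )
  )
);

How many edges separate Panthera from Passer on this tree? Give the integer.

9

The MRCA of Panthera and Passer is the root of the tree.
From Panthera up to that node: 6 branches. From Passer up to the same node: 3 branches. Total: 6 + 3 = 9.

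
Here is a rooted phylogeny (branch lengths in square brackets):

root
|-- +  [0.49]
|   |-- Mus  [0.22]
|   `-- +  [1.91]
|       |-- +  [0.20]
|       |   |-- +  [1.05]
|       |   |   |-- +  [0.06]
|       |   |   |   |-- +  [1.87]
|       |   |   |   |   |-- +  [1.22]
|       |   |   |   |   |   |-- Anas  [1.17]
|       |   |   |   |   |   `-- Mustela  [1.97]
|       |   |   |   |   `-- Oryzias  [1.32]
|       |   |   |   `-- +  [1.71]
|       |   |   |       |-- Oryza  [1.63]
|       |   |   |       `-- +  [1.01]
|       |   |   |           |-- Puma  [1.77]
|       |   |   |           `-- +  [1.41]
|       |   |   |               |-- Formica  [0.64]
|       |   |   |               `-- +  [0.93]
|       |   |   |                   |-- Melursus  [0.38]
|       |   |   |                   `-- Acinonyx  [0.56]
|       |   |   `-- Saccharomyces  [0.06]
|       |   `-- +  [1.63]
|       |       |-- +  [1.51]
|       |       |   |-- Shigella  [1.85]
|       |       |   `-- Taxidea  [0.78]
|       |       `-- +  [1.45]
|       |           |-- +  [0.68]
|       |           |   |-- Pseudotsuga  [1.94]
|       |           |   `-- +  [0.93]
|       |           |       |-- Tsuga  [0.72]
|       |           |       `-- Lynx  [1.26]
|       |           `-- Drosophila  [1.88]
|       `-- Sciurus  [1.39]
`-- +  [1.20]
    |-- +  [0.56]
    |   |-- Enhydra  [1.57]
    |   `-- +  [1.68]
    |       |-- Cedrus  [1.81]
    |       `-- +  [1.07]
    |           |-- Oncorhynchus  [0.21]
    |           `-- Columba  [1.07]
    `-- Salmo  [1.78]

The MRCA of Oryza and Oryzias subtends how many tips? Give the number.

8

The MRCA of Oryza and Oryzias is the node subtending (((Anas,Mustela),Oryzias),(Oryza,(Puma,(Formica,(Melursus,Acinonyx))))).
That clade contains 8 terminal taxa: Acinonyx, Anas, Formica, Melursus, Mustela, Oryza, Oryzias, Puma.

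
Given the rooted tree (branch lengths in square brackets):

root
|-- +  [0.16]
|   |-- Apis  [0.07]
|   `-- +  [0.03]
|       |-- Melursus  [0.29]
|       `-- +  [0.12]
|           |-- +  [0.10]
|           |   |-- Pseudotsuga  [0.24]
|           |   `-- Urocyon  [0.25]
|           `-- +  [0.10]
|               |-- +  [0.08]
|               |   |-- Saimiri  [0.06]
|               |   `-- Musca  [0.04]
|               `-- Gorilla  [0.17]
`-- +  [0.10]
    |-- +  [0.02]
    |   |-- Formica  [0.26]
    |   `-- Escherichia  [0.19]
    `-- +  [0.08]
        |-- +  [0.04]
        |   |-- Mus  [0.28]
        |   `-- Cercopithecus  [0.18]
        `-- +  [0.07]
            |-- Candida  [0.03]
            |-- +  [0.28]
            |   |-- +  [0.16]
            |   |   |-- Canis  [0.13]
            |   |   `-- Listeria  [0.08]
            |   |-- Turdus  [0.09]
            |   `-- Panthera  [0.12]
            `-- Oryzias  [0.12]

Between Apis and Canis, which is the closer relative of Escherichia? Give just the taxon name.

Canis

The MRCA of Escherichia and Canis subtends ((Formica,Escherichia),((Mus,Cercopithecus),(Candida,((Canis,Listeria),Turdus,Panthera),Oryzias))) (10 taxa).
The MRCA of Escherichia and Apis is the root, subtending the entire tree (17 taxa).
The first is nested inside the second, so Escherichia shares a more recent common ancestor with Canis.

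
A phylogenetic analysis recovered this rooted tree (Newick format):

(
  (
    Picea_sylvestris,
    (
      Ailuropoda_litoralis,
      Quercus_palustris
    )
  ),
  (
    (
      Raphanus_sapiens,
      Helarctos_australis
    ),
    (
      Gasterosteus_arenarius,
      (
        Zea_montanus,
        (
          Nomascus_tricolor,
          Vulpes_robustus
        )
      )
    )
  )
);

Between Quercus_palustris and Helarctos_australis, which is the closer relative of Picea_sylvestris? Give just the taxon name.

Quercus_palustris

The MRCA of Picea_sylvestris and Quercus_palustris subtends (Picea_sylvestris,(Ailuropoda_litoralis,Quercus_palustris)) (3 taxa).
The MRCA of Picea_sylvestris and Helarctos_australis is the root, subtending the entire tree (9 taxa).
The first is nested inside the second, so Picea_sylvestris shares a more recent common ancestor with Quercus_palustris.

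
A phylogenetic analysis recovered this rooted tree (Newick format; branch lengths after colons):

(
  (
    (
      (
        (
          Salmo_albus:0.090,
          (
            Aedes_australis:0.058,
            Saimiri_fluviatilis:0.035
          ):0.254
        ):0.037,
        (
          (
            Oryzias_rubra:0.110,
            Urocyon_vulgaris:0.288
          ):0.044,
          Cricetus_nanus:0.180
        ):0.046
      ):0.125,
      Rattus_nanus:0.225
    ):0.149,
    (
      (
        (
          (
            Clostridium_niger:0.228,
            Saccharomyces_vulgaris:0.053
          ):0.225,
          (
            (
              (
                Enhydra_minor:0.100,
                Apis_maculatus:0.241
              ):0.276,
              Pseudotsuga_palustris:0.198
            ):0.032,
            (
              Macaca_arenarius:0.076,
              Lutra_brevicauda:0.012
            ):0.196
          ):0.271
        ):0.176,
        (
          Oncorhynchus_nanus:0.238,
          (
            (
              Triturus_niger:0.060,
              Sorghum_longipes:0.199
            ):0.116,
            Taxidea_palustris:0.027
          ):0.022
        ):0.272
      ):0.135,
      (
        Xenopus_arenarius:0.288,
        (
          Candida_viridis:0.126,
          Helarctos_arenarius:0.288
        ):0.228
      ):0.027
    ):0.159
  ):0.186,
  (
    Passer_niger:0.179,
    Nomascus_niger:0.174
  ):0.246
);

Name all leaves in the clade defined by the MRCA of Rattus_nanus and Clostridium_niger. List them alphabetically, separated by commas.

Aedes_australis, Apis_maculatus, Candida_viridis, Clostridium_niger, Cricetus_nanus, Enhydra_minor, Helarctos_arenarius, Lutra_brevicauda, Macaca_arenarius, Oncorhynchus_nanus, Oryzias_rubra, Pseudotsuga_palustris, Rattus_nanus, Saccharomyces_vulgaris, Saimiri_fluviatilis, Salmo_albus, Sorghum_longipes, Taxidea_palustris, Triturus_niger, Urocyon_vulgaris, Xenopus_arenarius

Tracing Rattus_nanus: it sits inside (((Salmo_albus,(Aedes_australis,Saimiri_fluviatilis)),((Oryzias_rubra,Urocyon_vulgaris),Cricetus_nanus)),Rattus_nanus).
Tracing Clostridium_niger: it sits inside (Clostridium_niger,Saccharomyces_vulgaris).
The smallest clade enclosing both is ((((Salmo_albus,(Aedes_australis,Saimiri_fluviatilis)),((Oryzias_rubra,Urocyon_vulgaris),Cricetus_nanus)),Rattus_nanus),((((Clostridium_niger,Saccharomyces_vulgaris),(((Enhydra_minor,Apis_maculatus),Pseudotsuga_palustris),(Macaca_arenarius,Lutra_brevicauda))),(Oncorhynchus_nanus,((Triturus_niger,Sorghum_longipes),Taxidea_palustris))),(Xenopus_arenarius,(Candida_viridis,Helarctos_arenarius)))); the answer is its 21 terminal taxa in alphabetical order.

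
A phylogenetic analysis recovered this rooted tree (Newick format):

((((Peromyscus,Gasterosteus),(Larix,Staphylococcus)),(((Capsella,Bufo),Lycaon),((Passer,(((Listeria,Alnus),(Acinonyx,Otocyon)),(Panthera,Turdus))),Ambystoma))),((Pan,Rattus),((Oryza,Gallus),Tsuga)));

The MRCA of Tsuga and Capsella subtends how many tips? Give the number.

The MRCA of Tsuga and Capsella is the root, so the clade is the entire tree.
That clade contains 20 terminal taxa: Acinonyx, Alnus, Ambystoma, Bufo, Capsella, Gallus, Gasterosteus, Larix, Listeria, Lycaon, Oryza, Otocyon, Pan, Panthera, Passer, Peromyscus, Rattus, Staphylococcus, Tsuga, Turdus.

20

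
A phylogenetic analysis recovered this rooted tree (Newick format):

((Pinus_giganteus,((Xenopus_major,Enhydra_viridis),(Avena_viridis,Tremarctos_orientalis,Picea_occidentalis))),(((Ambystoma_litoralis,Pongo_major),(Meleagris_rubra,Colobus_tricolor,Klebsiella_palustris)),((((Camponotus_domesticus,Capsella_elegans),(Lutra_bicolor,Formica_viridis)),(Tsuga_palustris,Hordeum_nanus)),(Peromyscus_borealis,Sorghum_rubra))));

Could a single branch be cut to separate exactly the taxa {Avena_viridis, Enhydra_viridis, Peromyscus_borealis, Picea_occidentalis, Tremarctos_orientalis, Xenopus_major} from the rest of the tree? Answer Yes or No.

No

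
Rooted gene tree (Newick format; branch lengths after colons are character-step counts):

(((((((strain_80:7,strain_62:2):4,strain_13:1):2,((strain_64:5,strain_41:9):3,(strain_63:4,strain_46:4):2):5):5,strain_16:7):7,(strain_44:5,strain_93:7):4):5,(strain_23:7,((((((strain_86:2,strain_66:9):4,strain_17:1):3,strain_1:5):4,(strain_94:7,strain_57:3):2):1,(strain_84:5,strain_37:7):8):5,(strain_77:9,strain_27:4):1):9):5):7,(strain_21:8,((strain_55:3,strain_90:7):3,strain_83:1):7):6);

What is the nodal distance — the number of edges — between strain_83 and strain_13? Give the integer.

9

The MRCA of strain_83 and strain_13 is the root of the tree.
From strain_83 up to that node: 3 branches. From strain_13 up to the same node: 6 branches. Total: 3 + 6 = 9.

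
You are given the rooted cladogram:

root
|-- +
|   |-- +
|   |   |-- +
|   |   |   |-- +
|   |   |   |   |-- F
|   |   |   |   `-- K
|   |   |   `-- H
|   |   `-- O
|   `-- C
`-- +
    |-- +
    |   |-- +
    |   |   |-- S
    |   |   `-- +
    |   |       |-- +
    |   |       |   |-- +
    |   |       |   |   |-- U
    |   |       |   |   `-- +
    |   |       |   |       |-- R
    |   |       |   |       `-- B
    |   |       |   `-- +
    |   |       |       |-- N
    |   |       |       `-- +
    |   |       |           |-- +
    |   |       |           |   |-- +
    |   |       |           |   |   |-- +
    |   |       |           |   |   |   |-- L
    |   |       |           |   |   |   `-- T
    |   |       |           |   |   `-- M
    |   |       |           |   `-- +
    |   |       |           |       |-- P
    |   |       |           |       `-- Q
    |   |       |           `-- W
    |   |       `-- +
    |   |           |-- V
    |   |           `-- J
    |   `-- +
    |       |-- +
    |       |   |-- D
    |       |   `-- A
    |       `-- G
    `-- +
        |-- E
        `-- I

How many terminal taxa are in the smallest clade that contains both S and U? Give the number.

13

The MRCA of S and U is the node subtending (S,(((U,(R,B)),(N,((((L,T),M),(P,Q)),W))),(V,J))).
That clade contains 13 terminal taxa: B, J, L, M, N, P, Q, R, S, T, U, V, W.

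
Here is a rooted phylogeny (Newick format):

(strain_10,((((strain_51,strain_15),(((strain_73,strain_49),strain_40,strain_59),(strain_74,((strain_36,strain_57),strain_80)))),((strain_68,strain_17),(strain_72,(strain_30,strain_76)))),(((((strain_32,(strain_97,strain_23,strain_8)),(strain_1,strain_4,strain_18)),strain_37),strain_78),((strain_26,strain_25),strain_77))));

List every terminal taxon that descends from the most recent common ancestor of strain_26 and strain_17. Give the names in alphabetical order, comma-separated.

strain_1, strain_15, strain_17, strain_18, strain_23, strain_25, strain_26, strain_30, strain_32, strain_36, strain_37, strain_4, strain_40, strain_49, strain_51, strain_57, strain_59, strain_68, strain_72, strain_73, strain_74, strain_76, strain_77, strain_78, strain_8, strain_80, strain_97

Tracing strain_26: it sits inside (strain_26,strain_25).
Tracing strain_17: it sits inside (strain_68,strain_17).
The smallest clade enclosing both is ((((strain_51,strain_15),(((strain_73,strain_49),strain_40,strain_59),(strain_74,((strain_36,strain_57),strain_80)))),((strain_68,strain_17),(strain_72,(strain_30,strain_76)))),(((((strain_32,(strain_97,strain_23,strain_8)),(strain_1,strain_4,strain_18)),strain_37),strain_78),((strain_26,strain_25),strain_77))); the answer is its 27 terminal taxa in alphabetical order.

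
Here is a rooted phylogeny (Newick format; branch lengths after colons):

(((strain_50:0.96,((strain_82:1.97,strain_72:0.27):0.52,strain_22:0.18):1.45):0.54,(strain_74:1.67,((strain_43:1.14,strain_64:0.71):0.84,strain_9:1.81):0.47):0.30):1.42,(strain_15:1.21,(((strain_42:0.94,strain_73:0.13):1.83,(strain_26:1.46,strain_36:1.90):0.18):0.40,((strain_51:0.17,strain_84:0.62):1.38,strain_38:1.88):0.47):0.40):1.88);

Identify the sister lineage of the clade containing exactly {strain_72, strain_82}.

The clade containing exactly {strain_72, strain_82} attaches to the tree at the node subtending ((strain_82,strain_72),strain_22).
The other lineage descending from that same node — the sister group — is the single tip strain_22.

strain_22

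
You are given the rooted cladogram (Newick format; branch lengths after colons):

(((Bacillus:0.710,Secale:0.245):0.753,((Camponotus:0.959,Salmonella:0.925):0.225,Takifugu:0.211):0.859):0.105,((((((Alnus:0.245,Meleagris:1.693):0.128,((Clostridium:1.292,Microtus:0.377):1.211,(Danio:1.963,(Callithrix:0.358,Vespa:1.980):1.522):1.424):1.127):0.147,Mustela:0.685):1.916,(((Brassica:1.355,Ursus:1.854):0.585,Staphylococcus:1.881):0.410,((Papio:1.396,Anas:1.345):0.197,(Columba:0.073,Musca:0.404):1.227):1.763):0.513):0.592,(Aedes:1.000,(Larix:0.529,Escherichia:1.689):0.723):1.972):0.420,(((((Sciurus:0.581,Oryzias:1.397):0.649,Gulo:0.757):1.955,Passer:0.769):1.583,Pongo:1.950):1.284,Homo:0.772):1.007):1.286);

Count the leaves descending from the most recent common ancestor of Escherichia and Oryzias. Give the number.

24

The MRCA of Escherichia and Oryzias is the node subtending ((((((Alnus,Meleagris),((Clostridium,Microtus),(Danio,(Callithrix,Vespa)))),Mustela),(((Brassica,Ursus),Staphylococcus),((Papio,Anas),(Columba,Musca)))),(Aedes,(Larix,Escherichia))),(((((Sciurus,Oryzias),Gulo),Passer),Pongo),Homo)).
That clade contains 24 terminal taxa: Aedes, Alnus, Anas, Brassica, Callithrix, Clostridium, Columba, Danio, Escherichia, Gulo, Homo, Larix, Meleagris, Microtus, Musca, Mustela, Oryzias, Papio, Passer, Pongo, Sciurus, Staphylococcus, Ursus, Vespa.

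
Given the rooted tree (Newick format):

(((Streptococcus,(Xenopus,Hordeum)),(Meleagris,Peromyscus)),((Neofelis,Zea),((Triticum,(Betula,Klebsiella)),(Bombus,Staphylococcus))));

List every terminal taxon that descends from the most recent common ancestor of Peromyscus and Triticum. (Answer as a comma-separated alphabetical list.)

Tracing Peromyscus: it sits inside (Meleagris,Peromyscus).
Tracing Triticum: it sits inside (Triticum,(Betula,Klebsiella)).
The smallest clade enclosing both is the whole tree (their MRCA is the root), so the answer is all 12 tips in alphabetical order.

Betula, Bombus, Hordeum, Klebsiella, Meleagris, Neofelis, Peromyscus, Staphylococcus, Streptococcus, Triticum, Xenopus, Zea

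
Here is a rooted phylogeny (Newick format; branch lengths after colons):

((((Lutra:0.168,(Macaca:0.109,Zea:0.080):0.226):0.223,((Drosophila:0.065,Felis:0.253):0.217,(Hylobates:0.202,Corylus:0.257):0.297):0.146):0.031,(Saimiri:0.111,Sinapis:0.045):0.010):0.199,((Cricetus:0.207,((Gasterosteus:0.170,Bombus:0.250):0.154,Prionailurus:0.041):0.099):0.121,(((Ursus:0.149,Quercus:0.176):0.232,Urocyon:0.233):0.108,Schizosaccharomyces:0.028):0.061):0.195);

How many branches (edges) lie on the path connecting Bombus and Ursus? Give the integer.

8

The MRCA of Bombus and Ursus is the node subtending ((Cricetus,((Gasterosteus,Bombus),Prionailurus)),(((Ursus,Quercus),Urocyon),Schizosaccharomyces)).
From Bombus up to that node: 4 branches. From Ursus up to the same node: 4 branches. Total: 4 + 4 = 8.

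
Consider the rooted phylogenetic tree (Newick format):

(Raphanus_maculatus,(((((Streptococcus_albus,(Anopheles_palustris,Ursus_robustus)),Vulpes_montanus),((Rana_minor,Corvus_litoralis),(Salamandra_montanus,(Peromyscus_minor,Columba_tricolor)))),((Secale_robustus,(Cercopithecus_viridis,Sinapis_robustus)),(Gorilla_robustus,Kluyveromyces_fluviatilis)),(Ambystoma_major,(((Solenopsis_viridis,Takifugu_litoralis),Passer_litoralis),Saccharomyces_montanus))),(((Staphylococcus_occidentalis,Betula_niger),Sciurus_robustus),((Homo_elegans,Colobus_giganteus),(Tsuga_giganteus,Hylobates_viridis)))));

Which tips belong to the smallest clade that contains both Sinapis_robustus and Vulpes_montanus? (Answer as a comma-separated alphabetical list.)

Tracing Sinapis_robustus: it sits inside (Cercopithecus_viridis,Sinapis_robustus).
Tracing Vulpes_montanus: it sits inside ((Streptococcus_albus,(Anopheles_palustris,Ursus_robustus)),Vulpes_montanus).
The smallest clade enclosing both is ((((Streptococcus_albus,(Anopheles_palustris,Ursus_robustus)),Vulpes_montanus),((Rana_minor,Corvus_litoralis),(Salamandra_montanus,(Peromyscus_minor,Columba_tricolor)))),((Secale_robustus,(Cercopithecus_viridis,Sinapis_robustus)),(Gorilla_robustus,Kluyveromyces_fluviatilis)),(Ambystoma_major,(((Solenopsis_viridis,Takifugu_litoralis),Passer_litoralis),Saccharomyces_montanus))); the answer is its 19 terminal taxa in alphabetical order.

Ambystoma_major, Anopheles_palustris, Cercopithecus_viridis, Columba_tricolor, Corvus_litoralis, Gorilla_robustus, Kluyveromyces_fluviatilis, Passer_litoralis, Peromyscus_minor, Rana_minor, Saccharomyces_montanus, Salamandra_montanus, Secale_robustus, Sinapis_robustus, Solenopsis_viridis, Streptococcus_albus, Takifugu_litoralis, Ursus_robustus, Vulpes_montanus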